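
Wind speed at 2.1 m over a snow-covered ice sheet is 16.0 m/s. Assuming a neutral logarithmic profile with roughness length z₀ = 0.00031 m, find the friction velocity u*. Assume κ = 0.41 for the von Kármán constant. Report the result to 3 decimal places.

u* ≈ 0.744 m/s

Log law: V(z) = (u*/κ) · ln(z/z₀) ⇒ u* = κ · V / ln(z/z₀)
u* = 0.41 × 16.0 / ln(2.1/0.00031) = 0.41 × 16.0 / 8.8209
   = 6.5600 / 8.8209 = 0.7437 m/s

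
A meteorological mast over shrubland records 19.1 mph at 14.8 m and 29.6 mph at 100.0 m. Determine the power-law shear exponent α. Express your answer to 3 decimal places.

α ≈ 0.229

Power law: V₂/V₁ = (z₂/z₁)^α ⇒ α = ln(V₂/V₁) / ln(z₂/z₁)
α = ln(29.6/19.1) / ln(100.0/14.8) = ln(1.5497) / ln(6.7568)
  = 0.43809 / 1.91054 = 0.22930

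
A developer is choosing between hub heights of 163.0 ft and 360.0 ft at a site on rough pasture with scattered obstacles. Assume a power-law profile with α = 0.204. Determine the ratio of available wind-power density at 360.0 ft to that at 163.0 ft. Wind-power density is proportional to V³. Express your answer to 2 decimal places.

Speed ratio: V_B/V_A = (z_B/z_A)^α = (360.0/163.0)^0.204 = (2.2086)^0.204 = 1.17544
Power-density ratio: P_B/P_A = (V_B/V_A)³ = (1.17544)³ = 1.62405

1.62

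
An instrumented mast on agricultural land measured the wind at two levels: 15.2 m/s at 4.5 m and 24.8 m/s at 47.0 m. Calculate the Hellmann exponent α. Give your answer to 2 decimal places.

Power law: V₂/V₁ = (z₂/z₁)^α ⇒ α = ln(V₂/V₁) / ln(z₂/z₁)
α = ln(24.8/15.2) / ln(47.0/4.5) = ln(1.6316) / ln(10.4444)
  = 0.48955 / 2.34607 = 0.20867

α ≈ 0.21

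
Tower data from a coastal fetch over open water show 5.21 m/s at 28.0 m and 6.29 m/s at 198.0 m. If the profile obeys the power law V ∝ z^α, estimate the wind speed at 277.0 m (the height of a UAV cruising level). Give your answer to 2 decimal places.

6.50 m/s

First find α: α = ln(V₂/V₁)/ln(z₂/z₁) = ln(6.29/5.21)/ln(198.0/28.0) = 0.18838/1.95606 = 0.0963
Extrapolate from 198.0 m to 277.0 m: V₃ = 6.29 × (277.0/198.0)^0.0963 = 6.29 × 1.0329 = 6.4967 m/s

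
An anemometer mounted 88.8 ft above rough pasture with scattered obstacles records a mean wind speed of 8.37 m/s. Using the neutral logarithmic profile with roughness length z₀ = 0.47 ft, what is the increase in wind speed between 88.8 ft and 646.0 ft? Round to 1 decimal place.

3.2 m/s

Log law: V₂ = V₁ · ln(z₂/z₀)/ln(z₁/z₀) = 8.37 × 7.2258/5.2414 = 11.5389 m/s
ΔV = 11.5389 − 8.37 = 3.1689 m/s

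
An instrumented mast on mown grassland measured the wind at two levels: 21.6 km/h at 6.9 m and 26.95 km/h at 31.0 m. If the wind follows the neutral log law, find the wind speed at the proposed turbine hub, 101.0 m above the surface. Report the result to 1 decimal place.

31.2 km/h

Log law: V ∝ ln(z/z₀). From the pair, with r = V₁/V₂ = 0.80148,
ln z₀ = (ln z₁ − r·ln z₂)/(1 − r) = (1.9315 − 0.80148×3.4340)/0.19852 = -4.1345 → z₀ = 0.01601 m
V₃ = V₁ · ln(z₃/z₀)/ln(z₁/z₀) = 21.6 × 8.7496/6.0660 = 31.1558 km/h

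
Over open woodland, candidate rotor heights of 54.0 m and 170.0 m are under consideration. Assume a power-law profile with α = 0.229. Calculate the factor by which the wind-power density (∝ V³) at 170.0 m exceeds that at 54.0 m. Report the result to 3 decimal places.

Speed ratio: V_B/V_A = (z_B/z_A)^α = (170.0/54.0)^0.229 = (3.1481)^0.229 = 1.30033
Power-density ratio: P_B/P_A = (V_B/V_A)³ = (1.30033)³ = 2.19869

2.199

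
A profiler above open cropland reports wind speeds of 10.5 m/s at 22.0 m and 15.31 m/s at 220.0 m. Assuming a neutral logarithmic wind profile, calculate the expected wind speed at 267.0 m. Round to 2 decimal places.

15.71 m/s

Log law: V ∝ ln(z/z₀). From the pair, with r = V₁/V₂ = 0.68583,
ln z₀ = (ln z₁ − r·ln z₂)/(1 − r) = (3.0910 − 0.68583×5.3936)/0.31417 = -1.9354 → z₀ = 0.1444 m
V₃ = V₁ · ln(z₃/z₀)/ln(z₁/z₀) = 10.5 × 7.5226/5.0264 = 15.7145 m/s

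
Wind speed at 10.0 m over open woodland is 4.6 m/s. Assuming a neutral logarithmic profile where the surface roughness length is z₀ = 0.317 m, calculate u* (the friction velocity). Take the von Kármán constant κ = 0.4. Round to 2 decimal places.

u* ≈ 0.53 m/s

Log law: V(z) = (u*/κ) · ln(z/z₀) ⇒ u* = κ · V / ln(z/z₀)
u* = 0.4 × 4.6 / ln(10.0/0.317) = 0.4 × 4.6 / 3.4514
   = 1.8400 / 3.4514 = 0.5331 m/s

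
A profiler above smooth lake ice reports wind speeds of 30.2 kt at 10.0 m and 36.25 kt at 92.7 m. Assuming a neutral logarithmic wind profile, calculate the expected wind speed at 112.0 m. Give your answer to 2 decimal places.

36.76 kt

Log law: V ∝ ln(z/z₀). From the pair, with r = V₁/V₂ = 0.83310,
ln z₀ = (ln z₁ − r·ln z₂)/(1 − r) = (2.3026 − 0.83310×4.5294)/0.16690 = -8.8129 → z₀ = 0.0001488 m
V₃ = V₁ · ln(z₃/z₀)/ln(z₁/z₀) = 30.2 × 13.5314/11.1155 = 36.7639 kt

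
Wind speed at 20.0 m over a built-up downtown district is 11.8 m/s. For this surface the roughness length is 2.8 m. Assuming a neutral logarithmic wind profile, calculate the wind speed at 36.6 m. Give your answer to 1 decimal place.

15.4 m/s

Log law: V(z) ∝ ln(z/z₀), so V₂/V₁ = ln(z₂/z₀) / ln(z₁/z₀).
ln(36.6/2.8) = 2.5704, ln(20.0/2.8) = 1.9661
V₂ = 11.8 × 2.5704/1.9661 = 11.8 × 1.3074 = 15.4269 m/s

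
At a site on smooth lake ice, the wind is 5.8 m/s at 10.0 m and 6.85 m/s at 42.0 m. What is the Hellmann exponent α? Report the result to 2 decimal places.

Power law: V₂/V₁ = (z₂/z₁)^α ⇒ α = ln(V₂/V₁) / ln(z₂/z₁)
α = ln(6.85/5.8) / ln(42.0/10.0) = ln(1.1810) / ln(4.2000)
  = 0.16639 / 1.43508 = 0.11594

α ≈ 0.12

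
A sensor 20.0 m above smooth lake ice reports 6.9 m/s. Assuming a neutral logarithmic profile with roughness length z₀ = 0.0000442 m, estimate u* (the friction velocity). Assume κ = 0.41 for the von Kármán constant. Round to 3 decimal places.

Log law: V(z) = (u*/κ) · ln(z/z₀) ⇒ u* = κ · V / ln(z/z₀)
u* = 0.41 × 6.9 / ln(20.0/0.0000442) = 0.41 × 6.9 / 13.0225
   = 2.8290 / 13.0225 = 0.2172 m/s

u* ≈ 0.217 m/s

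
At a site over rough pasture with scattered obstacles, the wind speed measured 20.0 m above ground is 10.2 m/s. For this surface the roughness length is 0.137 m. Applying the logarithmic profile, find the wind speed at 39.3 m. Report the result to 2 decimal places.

11.58 m/s

Log law: V(z) ∝ ln(z/z₀), so V₂/V₁ = ln(z₂/z₀) / ln(z₁/z₀).
ln(39.3/0.137) = 5.6590, ln(20.0/0.137) = 4.9835
V₂ = 10.2 × 5.6590/4.9835 = 10.2 × 1.1355 = 11.5826 m/s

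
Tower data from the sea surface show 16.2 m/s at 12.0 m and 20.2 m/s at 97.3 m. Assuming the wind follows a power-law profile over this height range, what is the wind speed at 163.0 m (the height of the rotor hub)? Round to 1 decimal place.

21.3 m/s

First find α: α = ln(V₂/V₁)/ln(z₂/z₁) = ln(20.2/16.2)/ln(97.3/12.0) = 0.22067/2.09289 = 0.1054
Extrapolate from 97.3 m to 163.0 m: V₃ = 20.2 × (163.0/97.3)^0.1054 = 20.2 × 1.0559 = 21.3293 m/s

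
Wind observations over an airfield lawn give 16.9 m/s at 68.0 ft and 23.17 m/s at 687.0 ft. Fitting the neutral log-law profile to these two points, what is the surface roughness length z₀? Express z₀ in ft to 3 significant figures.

Log law: V(z) ∝ ln(z/z₀). With r = V₁/V₂ = 16.9/23.17 = 0.72939,
r · ln(z₂/z₀) = ln(z₁/z₀) ⇒ ln z₀ = (ln z₁ − r·ln z₂)/(1 − r)
ln z₀ = (4.21951 − 0.72939×6.53233) / 0.27061 = -2.0144
z₀ = exp(-2.0144) = 0.1334 ft

z₀ ≈ 0.133 ft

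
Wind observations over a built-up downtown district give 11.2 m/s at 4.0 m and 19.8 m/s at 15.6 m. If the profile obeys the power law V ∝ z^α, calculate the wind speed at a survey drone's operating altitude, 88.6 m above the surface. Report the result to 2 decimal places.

40.97 m/s

First find α: α = ln(V₂/V₁)/ln(z₂/z₁) = ln(19.8/11.2)/ln(15.6/4.0) = 0.56977/1.36098 = 0.4186
Extrapolate from 15.6 m to 88.6 m: V₃ = 19.8 × (88.6/15.6)^0.4186 = 19.8 × 2.0691 = 40.9689 m/s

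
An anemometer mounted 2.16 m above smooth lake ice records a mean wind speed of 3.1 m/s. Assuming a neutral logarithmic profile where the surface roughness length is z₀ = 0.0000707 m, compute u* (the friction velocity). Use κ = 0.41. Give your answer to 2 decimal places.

Log law: V(z) = (u*/κ) · ln(z/z₀) ⇒ u* = κ · V / ln(z/z₀)
u* = 0.41 × 3.1 / ln(2.16/0.0000707) = 0.41 × 3.1 / 10.3272
   = 1.2710 / 10.3272 = 0.1231 m/s

u* ≈ 0.12 m/s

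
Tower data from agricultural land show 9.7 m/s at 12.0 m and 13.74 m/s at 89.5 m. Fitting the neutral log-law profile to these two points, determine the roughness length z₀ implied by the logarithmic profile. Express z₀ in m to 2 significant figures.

z₀ ≈ 0.096 m

Log law: V(z) ∝ ln(z/z₀). With r = V₁/V₂ = 9.7/13.74 = 0.70597,
r · ln(z₂/z₀) = ln(z₁/z₀) ⇒ ln z₀ = (ln z₁ − r·ln z₂)/(1 − r)
ln z₀ = (2.48491 − 0.70597×4.49424) / 0.29403 = -2.3395
z₀ = exp(-2.3395) = 0.09638 m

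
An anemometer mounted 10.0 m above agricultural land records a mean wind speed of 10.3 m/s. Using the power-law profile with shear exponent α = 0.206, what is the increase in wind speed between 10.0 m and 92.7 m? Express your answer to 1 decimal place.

Power law: V₂ = V₁ · (z₂/z₁)^α = 10.3 × (9.2700)^0.206 = 16.2950 m/s
ΔV = 16.2950 − 10.3 = 5.9950 m/s

6.0 m/s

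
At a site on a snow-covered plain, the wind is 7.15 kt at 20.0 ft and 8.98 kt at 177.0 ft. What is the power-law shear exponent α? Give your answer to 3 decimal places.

α ≈ 0.105

Power law: V₂/V₁ = (z₂/z₁)^α ⇒ α = ln(V₂/V₁) / ln(z₂/z₁)
α = ln(8.98/7.15) / ln(177.0/20.0) = ln(1.2559) / ln(8.8500)
  = 0.22789 / 2.18042 = 0.10452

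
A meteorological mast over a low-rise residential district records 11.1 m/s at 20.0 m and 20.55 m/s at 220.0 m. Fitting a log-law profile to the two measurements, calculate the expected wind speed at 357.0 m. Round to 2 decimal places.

22.46 m/s

Log law: V ∝ ln(z/z₀). From the pair, with r = V₁/V₂ = 0.54015,
ln z₀ = (ln z₁ − r·ln z₂)/(1 − r) = (2.9957 − 0.54015×5.3936)/0.45985 = 0.1792 → z₀ = 1.196 m
V₃ = V₁ · ln(z₃/z₀)/ln(z₁/z₀) = 11.1 × 5.6986/2.8166 = 22.4578 m/s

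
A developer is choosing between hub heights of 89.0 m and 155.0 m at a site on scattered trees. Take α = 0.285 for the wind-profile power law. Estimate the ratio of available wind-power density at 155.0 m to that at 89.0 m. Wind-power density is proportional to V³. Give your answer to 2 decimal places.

1.61

Speed ratio: V_B/V_A = (z_B/z_A)^α = (155.0/89.0)^0.285 = (1.7416)^0.285 = 1.17130
Power-density ratio: P_B/P_A = (V_B/V_A)³ = (1.17130)³ = 1.60696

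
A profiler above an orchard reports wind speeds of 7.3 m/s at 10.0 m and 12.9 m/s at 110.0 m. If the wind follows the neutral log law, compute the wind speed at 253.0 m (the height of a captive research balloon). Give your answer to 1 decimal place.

Log law: V ∝ ln(z/z₀). From the pair, with r = V₁/V₂ = 0.56589,
ln z₀ = (ln z₁ − r·ln z₂)/(1 − r) = (2.3026 − 0.56589×4.7005)/0.43411 = -0.8232 → z₀ = 0.4390 m
V₃ = V₁ · ln(z₃/z₀)/ln(z₁/z₀) = 7.3 × 6.3566/3.1258 = 14.8452 m/s

14.8 m/s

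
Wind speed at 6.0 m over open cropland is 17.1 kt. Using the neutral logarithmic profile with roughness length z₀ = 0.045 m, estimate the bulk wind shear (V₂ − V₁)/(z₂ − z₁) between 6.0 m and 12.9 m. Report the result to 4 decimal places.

Log law: V₂ = V₁ · ln(z₂/z₀)/ln(z₁/z₀) = 17.1 × 5.6583/4.8929 = 19.7752 kt
ΔV/Δz = (19.7752 − 17.1)/(12.9 − 6.0) = 2.6752/6.9000 = 0.38771 kt/m

0.3877 kt/m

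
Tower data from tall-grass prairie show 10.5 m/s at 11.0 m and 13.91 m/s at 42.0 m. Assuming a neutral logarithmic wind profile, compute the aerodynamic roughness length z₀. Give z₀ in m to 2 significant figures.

Log law: V(z) ∝ ln(z/z₀). With r = V₁/V₂ = 10.5/13.91 = 0.75485,
r · ln(z₂/z₀) = ln(z₁/z₀) ⇒ ln z₀ = (ln z₁ − r·ln z₂)/(1 − r)
ln z₀ = (2.39790 − 0.75485×3.73767) / 0.24515 = -1.7275
z₀ = exp(-1.7275) = 0.1777 m

z₀ ≈ 0.18 m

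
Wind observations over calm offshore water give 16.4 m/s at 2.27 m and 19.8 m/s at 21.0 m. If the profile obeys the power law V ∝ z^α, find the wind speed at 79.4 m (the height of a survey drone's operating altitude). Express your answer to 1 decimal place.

22.2 m/s

First find α: α = ln(V₂/V₁)/ln(z₂/z₁) = ln(19.8/16.4)/ln(21.0/2.27) = 0.18840/2.22474 = 0.0847
Extrapolate from 21.0 m to 79.4 m: V₃ = 19.8 × (79.4/21.0)^0.0847 = 19.8 × 1.1192 = 22.1605 m/s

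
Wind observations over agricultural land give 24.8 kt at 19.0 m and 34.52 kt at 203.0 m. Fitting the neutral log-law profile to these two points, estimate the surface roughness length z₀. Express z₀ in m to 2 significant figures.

Log law: V(z) ∝ ln(z/z₀). With r = V₁/V₂ = 24.8/34.52 = 0.71842,
r · ln(z₂/z₀) = ln(z₁/z₀) ⇒ ln z₀ = (ln z₁ − r·ln z₂)/(1 − r)
ln z₀ = (2.94444 − 0.71842×5.31321) / 0.28158 = -3.0993
z₀ = exp(-3.0993) = 0.04508 m

z₀ ≈ 0.045 m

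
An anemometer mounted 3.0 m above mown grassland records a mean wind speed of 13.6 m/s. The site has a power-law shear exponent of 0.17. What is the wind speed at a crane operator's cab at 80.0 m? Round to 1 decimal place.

Power-law profile: V₂ = V₁ · (z₂/z₁)^α
V₂ = 13.6 × (80.0/3.0)^0.17 = 13.6 × (26.6667)^0.17
    = 13.6 × 1.7475 = 23.7659 m/s

23.8 m/s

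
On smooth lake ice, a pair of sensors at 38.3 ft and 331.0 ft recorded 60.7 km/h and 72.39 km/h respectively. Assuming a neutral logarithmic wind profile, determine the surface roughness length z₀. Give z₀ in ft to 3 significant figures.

Log law: V(z) ∝ ln(z/z₀). With r = V₁/V₂ = 60.7/72.39 = 0.83851,
r · ln(z₂/z₀) = ln(z₁/z₀) ⇒ ln z₀ = (ln z₁ − r·ln z₂)/(1 − r)
ln z₀ = (3.64545 − 0.83851×5.80212) / 0.16149 = -7.5530
z₀ = exp(-7.5530) = 0.0005245 ft

z₀ ≈ 0.000525 ft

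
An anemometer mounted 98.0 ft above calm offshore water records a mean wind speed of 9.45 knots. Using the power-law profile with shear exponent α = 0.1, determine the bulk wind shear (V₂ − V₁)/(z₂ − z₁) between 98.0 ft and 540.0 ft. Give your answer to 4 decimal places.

Power law: V₂ = V₁ · (z₂/z₁)^α = 9.45 × (5.5102)^0.1 = 11.2085 knots
ΔV/Δz = (11.2085 − 9.45)/(540.0 − 98.0) = 1.7585/442.0000 = 0.00398 knots/ft

0.0040 knots/ft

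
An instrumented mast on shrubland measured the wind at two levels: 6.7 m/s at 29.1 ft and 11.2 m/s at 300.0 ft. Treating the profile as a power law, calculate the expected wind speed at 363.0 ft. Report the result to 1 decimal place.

First find α: α = ln(V₂/V₁)/ln(z₂/z₁) = ln(11.2/6.7)/ln(300.0/29.1) = 0.51381/2.33304 = 0.2202
Extrapolate from 300.0 ft to 363.0 ft: V₃ = 11.2 × (363.0/300.0)^0.2202 = 11.2 × 1.0429 = 11.6802 m/s

11.7 m/s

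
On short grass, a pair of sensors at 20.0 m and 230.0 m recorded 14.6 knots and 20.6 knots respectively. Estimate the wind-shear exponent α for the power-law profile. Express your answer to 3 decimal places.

Power law: V₂/V₁ = (z₂/z₁)^α ⇒ α = ln(V₂/V₁) / ln(z₂/z₁)
α = ln(20.6/14.6) / ln(230.0/20.0) = ln(1.4110) / ln(11.5000)
  = 0.34427 / 2.44235 = 0.14096

α ≈ 0.141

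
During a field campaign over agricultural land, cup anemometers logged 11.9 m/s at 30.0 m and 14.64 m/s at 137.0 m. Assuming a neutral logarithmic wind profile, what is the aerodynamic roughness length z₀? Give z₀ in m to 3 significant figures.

Log law: V(z) ∝ ln(z/z₀). With r = V₁/V₂ = 11.9/14.64 = 0.81284,
r · ln(z₂/z₀) = ln(z₁/z₀) ⇒ ln z₀ = (ln z₁ − r·ln z₂)/(1 − r)
ln z₀ = (3.40120 − 0.81284×4.91998) / 0.18716 = -3.1950
z₀ = exp(-3.1950) = 0.04097 m

z₀ ≈ 0.0410 m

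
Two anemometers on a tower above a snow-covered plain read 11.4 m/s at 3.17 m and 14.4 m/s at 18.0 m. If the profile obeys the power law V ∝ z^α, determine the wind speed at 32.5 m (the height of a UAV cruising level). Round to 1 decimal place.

15.6 m/s

First find α: α = ln(V₂/V₁)/ln(z₂/z₁) = ln(14.4/11.4)/ln(18.0/3.17) = 0.23361/1.73664 = 0.1345
Extrapolate from 18.0 m to 32.5 m: V₃ = 14.4 × (32.5/18.0)^0.1345 = 14.4 × 1.0827 = 15.5913 m/s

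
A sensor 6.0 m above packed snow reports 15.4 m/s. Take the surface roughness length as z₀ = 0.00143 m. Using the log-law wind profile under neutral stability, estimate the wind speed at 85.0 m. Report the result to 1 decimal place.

20.3 m/s

Log law: V(z) ∝ ln(z/z₀), so V₂/V₁ = ln(z₂/z₀) / ln(z₁/z₀).
ln(85.0/0.00143) = 10.9927, ln(6.0/0.00143) = 8.3418
V₂ = 15.4 × 10.9927/8.3418 = 15.4 × 1.3178 = 20.2939 m/s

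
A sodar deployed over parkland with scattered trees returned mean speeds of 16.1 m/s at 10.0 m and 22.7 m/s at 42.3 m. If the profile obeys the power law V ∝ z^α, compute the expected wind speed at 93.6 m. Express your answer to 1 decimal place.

27.4 m/s

First find α: α = ln(V₂/V₁)/ln(z₂/z₁) = ln(22.7/16.1)/ln(42.3/10.0) = 0.34355/1.44220 = 0.2382
Extrapolate from 42.3 m to 93.6 m: V₃ = 22.7 × (93.6/42.3)^0.2382 = 22.7 × 1.2083 = 27.4279 m/s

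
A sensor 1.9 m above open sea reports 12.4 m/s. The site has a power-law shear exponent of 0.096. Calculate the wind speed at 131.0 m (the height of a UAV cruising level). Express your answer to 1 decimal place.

Power-law profile: V₂ = V₁ · (z₂/z₁)^α
V₂ = 12.4 × (131.0/1.9)^0.096 = 12.4 × (68.9474)^0.096
    = 12.4 × 1.5014 = 18.6174 m/s

18.6 m/s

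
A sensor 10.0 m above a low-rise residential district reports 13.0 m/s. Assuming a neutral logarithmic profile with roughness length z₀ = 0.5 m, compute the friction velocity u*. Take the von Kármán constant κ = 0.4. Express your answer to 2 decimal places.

u* ≈ 1.74 m/s

Log law: V(z) = (u*/κ) · ln(z/z₀) ⇒ u* = κ · V / ln(z/z₀)
u* = 0.4 × 13.0 / ln(10.0/0.5) = 0.4 × 13.0 / 2.9957
   = 5.2000 / 2.9957 = 1.7358 m/s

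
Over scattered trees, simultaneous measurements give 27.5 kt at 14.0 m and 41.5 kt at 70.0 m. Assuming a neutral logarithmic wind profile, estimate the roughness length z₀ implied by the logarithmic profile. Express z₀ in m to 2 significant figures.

Log law: V(z) ∝ ln(z/z₀). With r = V₁/V₂ = 27.5/41.5 = 0.66265,
r · ln(z₂/z₀) = ln(z₁/z₀) ⇒ ln z₀ = (ln z₁ − r·ln z₂)/(1 − r)
ln z₀ = (2.63906 − 0.66265×4.24850) / 0.33735 = -0.5223
z₀ = exp(-0.5223) = 0.5931 m

z₀ ≈ 0.59 m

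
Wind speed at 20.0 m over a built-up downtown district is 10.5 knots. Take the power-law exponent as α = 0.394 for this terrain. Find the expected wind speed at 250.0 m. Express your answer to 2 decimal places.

28.40 knots

Power-law profile: V₂ = V₁ · (z₂/z₁)^α
V₂ = 10.5 × (250.0/20.0)^0.394 = 10.5 × (12.5000)^0.394
    = 10.5 × 2.7051 = 28.4035 knots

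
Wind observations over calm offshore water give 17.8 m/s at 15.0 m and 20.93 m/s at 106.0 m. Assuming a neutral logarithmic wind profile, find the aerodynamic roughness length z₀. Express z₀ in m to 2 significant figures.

z₀ ≈ 0.00022 m

Log law: V(z) ∝ ln(z/z₀). With r = V₁/V₂ = 17.8/20.93 = 0.85045,
r · ln(z₂/z₀) = ln(z₁/z₀) ⇒ ln z₀ = (ln z₁ − r·ln z₂)/(1 − r)
ln z₀ = (2.70805 − 0.85045×4.66344) / 0.14955 = -8.4121
z₀ = exp(-8.4121) = 0.0002222 m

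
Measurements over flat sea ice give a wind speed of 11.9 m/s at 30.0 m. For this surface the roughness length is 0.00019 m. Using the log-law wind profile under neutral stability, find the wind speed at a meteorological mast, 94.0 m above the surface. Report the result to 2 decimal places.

13.04 m/s

Log law: V(z) ∝ ln(z/z₀), so V₂/V₁ = ln(z₂/z₀) / ln(z₁/z₀).
ln(94.0/0.00019) = 13.1118, ln(30.0/0.00019) = 11.9697
V₂ = 11.9 × 13.1118/11.9697 = 11.9 × 1.0954 = 13.0354 m/s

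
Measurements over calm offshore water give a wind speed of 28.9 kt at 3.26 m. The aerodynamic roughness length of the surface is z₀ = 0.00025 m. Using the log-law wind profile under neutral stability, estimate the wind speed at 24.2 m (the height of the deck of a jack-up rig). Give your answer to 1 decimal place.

Log law: V(z) ∝ ln(z/z₀), so V₂/V₁ = ln(z₂/z₀) / ln(z₁/z₀).
ln(24.2/0.00025) = 11.4804, ln(3.26/0.00025) = 9.4758
V₂ = 28.9 × 11.4804/9.4758 = 28.9 × 1.2116 = 35.0139 kt

35.0 kt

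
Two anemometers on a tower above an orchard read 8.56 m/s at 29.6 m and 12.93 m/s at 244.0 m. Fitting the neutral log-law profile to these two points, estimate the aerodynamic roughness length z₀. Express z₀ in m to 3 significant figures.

z₀ ≈ 0.475 m

Log law: V(z) ∝ ln(z/z₀). With r = V₁/V₂ = 8.56/12.93 = 0.66203,
r · ln(z₂/z₀) = ln(z₁/z₀) ⇒ ln z₀ = (ln z₁ − r·ln z₂)/(1 − r)
ln z₀ = (3.38777 − 0.66203×5.49717) / 0.33797 = -0.7441
z₀ = exp(-0.7441) = 0.4751 m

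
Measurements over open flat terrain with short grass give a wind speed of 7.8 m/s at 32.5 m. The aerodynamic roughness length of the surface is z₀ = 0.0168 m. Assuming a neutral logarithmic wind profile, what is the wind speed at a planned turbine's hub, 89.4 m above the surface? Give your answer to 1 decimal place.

Log law: V(z) ∝ ln(z/z₀), so V₂/V₁ = ln(z₂/z₀) / ln(z₁/z₀).
ln(89.4/0.0168) = 8.5795, ln(32.5/0.0168) = 7.5676
V₂ = 7.8 × 8.5795/7.5676 = 7.8 × 1.1337 = 8.8430 m/s

8.8 m/s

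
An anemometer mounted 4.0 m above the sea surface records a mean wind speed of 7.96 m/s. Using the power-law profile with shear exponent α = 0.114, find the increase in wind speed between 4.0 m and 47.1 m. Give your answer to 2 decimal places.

Power law: V₂ = V₁ · (z₂/z₁)^α = 7.96 × (11.7750)^0.114 = 10.5439 m/s
ΔV = 10.5439 − 7.96 = 2.5839 m/s

2.58 m/s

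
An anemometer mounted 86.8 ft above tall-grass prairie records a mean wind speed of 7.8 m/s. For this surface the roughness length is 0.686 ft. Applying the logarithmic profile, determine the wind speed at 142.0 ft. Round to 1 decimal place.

Log law: V(z) ∝ ln(z/z₀), so V₂/V₁ = ln(z₂/z₀) / ln(z₁/z₀).
ln(142.0/0.686) = 5.3327, ln(86.8/0.686) = 4.8405
V₂ = 7.8 × 5.3327/4.8405 = 7.8 × 1.1017 = 8.5932 m/s

8.6 m/s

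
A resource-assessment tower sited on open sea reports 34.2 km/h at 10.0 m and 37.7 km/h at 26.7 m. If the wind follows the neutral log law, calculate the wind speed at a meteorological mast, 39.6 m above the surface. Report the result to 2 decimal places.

Log law: V ∝ ln(z/z₀). From the pair, with r = V₁/V₂ = 0.90716,
ln z₀ = (ln z₁ − r·ln z₂)/(1 − r) = (2.3026 − 0.90716×3.2847)/0.09284 = -7.2937 → z₀ = 0.0006798 m
V₃ = V₁ · ln(z₃/z₀)/ln(z₁/z₀) = 34.2 × 10.9726/9.5963 = 39.1048 km/h

39.10 km/h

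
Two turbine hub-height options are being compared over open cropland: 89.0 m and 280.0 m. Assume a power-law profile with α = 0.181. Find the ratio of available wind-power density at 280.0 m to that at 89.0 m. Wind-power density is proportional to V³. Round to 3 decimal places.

1.863

Speed ratio: V_B/V_A = (z_B/z_A)^α = (280.0/89.0)^0.181 = (3.1461)^0.181 = 1.23054
Power-density ratio: P_B/P_A = (V_B/V_A)³ = (1.23054)³ = 1.86332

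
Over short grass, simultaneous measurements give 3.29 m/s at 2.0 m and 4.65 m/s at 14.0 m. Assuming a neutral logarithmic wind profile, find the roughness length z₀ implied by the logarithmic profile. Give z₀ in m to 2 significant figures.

Log law: V(z) ∝ ln(z/z₀). With r = V₁/V₂ = 3.29/4.65 = 0.70753,
r · ln(z₂/z₀) = ln(z₁/z₀) ⇒ ln z₀ = (ln z₁ − r·ln z₂)/(1 − r)
ln z₀ = (0.69315 − 0.70753×2.63906) / 0.29247 = -4.0142
z₀ = exp(-4.0142) = 0.01806 m

z₀ ≈ 0.018 m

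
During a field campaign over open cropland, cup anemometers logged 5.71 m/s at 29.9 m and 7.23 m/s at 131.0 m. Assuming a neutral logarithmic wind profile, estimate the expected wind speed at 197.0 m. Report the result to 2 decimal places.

7.65 m/s

Log law: V ∝ ln(z/z₀). From the pair, with r = V₁/V₂ = 0.78976,
ln z₀ = (ln z₁ − r·ln z₂)/(1 − r) = (3.3979 − 0.78976×4.8752)/0.21024 = -2.1519 → z₀ = 0.1163 m
V₃ = V₁ · ln(z₃/z₀)/ln(z₁/z₀) = 5.71 × 7.4351/5.5497 = 7.6498 m/s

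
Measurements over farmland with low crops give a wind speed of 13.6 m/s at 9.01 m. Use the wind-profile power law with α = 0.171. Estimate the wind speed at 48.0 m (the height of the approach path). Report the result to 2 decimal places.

Power-law profile: V₂ = V₁ · (z₂/z₁)^α
V₂ = 13.6 × (48.0/9.01)^0.171 = 13.6 × (5.3274)^0.171
    = 13.6 × 1.3312 = 18.1039 m/s

18.10 m/s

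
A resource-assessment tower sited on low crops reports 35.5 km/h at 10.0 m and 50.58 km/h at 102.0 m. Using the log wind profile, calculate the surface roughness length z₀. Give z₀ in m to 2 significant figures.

z₀ ≈ 0.042 m

Log law: V(z) ∝ ln(z/z₀). With r = V₁/V₂ = 35.5/50.58 = 0.70186,
r · ln(z₂/z₀) = ln(z₁/z₀) ⇒ ln z₀ = (ln z₁ − r·ln z₂)/(1 − r)
ln z₀ = (2.30259 − 0.70186×4.62497) / 0.29814 = -3.1646
z₀ = exp(-3.1646) = 0.04223 m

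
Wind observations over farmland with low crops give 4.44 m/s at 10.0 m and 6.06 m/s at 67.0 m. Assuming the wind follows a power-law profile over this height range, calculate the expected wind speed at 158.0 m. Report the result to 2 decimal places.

6.97 m/s

First find α: α = ln(V₂/V₁)/ln(z₂/z₁) = ln(6.06/4.44)/ln(67.0/10.0) = 0.31106/1.90211 = 0.1635
Extrapolate from 67.0 m to 158.0 m: V₃ = 6.06 × (158.0/67.0)^0.1635 = 6.06 × 1.1506 = 6.9727 m/s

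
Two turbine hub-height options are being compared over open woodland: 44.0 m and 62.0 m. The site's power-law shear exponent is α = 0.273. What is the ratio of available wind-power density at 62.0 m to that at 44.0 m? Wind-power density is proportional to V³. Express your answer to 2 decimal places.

Speed ratio: V_B/V_A = (z_B/z_A)^α = (62.0/44.0)^0.273 = (1.4091)^0.273 = 1.09815
Power-density ratio: P_B/P_A = (V_B/V_A)³ = (1.09815)³ = 1.32428

1.32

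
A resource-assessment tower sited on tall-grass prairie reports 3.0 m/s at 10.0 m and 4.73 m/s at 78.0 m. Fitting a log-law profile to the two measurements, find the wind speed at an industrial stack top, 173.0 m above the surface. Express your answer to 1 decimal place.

5.4 m/s

Log law: V ∝ ln(z/z₀). From the pair, with r = V₁/V₂ = 0.63425,
ln z₀ = (ln z₁ − r·ln z₂)/(1 − r) = (2.3026 − 0.63425×4.3567)/0.36575 = -1.2595 → z₀ = 0.2838 m
V₃ = V₁ · ln(z₃/z₀)/ln(z₁/z₀) = 3.0 × 6.4128/3.5621 = 5.4009 m/s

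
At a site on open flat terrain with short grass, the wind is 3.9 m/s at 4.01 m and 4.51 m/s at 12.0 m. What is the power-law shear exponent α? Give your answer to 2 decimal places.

α ≈ 0.13

Power law: V₂/V₁ = (z₂/z₁)^α ⇒ α = ln(V₂/V₁) / ln(z₂/z₁)
α = ln(4.51/3.9) / ln(12.0/4.01) = ln(1.1564) / ln(2.9925)
  = 0.14532 / 1.09612 = 0.13258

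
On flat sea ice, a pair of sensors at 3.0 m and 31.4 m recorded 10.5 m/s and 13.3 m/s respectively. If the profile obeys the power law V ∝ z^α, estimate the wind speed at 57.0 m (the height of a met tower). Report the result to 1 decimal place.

First find α: α = ln(V₂/V₁)/ln(z₂/z₁) = ln(13.3/10.5)/ln(31.4/3.0) = 0.23639/2.34820 = 0.1007
Extrapolate from 31.4 m to 57.0 m: V₃ = 13.3 × (57.0/31.4)^0.1007 = 13.3 × 1.0619 = 14.1227 m/s

14.1 m/s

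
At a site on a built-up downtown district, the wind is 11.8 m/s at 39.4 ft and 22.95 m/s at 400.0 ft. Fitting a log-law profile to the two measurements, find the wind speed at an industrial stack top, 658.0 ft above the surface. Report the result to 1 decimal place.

Log law: V ∝ ln(z/z₀). From the pair, with r = V₁/V₂ = 0.51416,
ln z₀ = (ln z₁ − r·ln z₂)/(1 − r) = (3.6738 − 0.51416×5.9915)/0.48584 = 1.2210 → z₀ = 3.390 ft
V₃ = V₁ · ln(z₃/z₀)/ln(z₁/z₀) = 11.8 × 5.2683/2.4528 = 25.3445 m/s

25.3 m/s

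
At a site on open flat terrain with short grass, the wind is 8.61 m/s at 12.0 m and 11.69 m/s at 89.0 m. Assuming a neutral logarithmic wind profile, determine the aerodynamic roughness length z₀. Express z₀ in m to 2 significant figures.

z₀ ≈ 0.044 m

Log law: V(z) ∝ ln(z/z₀). With r = V₁/V₂ = 8.61/11.69 = 0.73653,
r · ln(z₂/z₀) = ln(z₁/z₀) ⇒ ln z₀ = (ln z₁ − r·ln z₂)/(1 − r)
ln z₀ = (2.48491 − 0.73653×4.48864) / 0.26347 = -3.1164
z₀ = exp(-3.1164) = 0.04432 m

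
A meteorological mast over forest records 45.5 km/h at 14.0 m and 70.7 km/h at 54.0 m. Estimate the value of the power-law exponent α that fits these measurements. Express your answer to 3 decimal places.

α ≈ 0.326

Power law: V₂/V₁ = (z₂/z₁)^α ⇒ α = ln(V₂/V₁) / ln(z₂/z₁)
α = ln(70.7/45.5) / ln(54.0/14.0) = ln(1.5538) / ln(3.8571)
  = 0.44073 / 1.34993 = 0.32649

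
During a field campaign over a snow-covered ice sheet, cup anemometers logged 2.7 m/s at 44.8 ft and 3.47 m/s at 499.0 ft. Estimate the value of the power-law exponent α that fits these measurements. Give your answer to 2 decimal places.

α ≈ 0.10

Power law: V₂/V₁ = (z₂/z₁)^α ⇒ α = ln(V₂/V₁) / ln(z₂/z₁)
α = ln(3.47/2.7) / ln(499.0/44.8) = ln(1.2852) / ln(11.1384)
  = 0.25090 / 2.41040 = 0.10409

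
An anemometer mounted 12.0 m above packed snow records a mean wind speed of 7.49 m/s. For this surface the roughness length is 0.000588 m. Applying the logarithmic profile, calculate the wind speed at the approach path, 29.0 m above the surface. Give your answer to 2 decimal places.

8.16 m/s

Log law: V(z) ∝ ln(z/z₀), so V₂/V₁ = ln(z₂/z₀) / ln(z₁/z₀).
ln(29.0/0.000588) = 10.8061, ln(12.0/0.000588) = 9.9237
V₂ = 7.49 × 10.8061/9.9237 = 7.49 × 1.0889 = 8.1560 m/s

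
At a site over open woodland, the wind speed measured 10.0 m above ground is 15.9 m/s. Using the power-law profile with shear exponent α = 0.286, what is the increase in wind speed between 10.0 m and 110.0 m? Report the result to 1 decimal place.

15.7 m/s

Power law: V₂ = V₁ · (z₂/z₁)^α = 15.9 × (11.0000)^0.286 = 31.5672 m/s
ΔV = 31.5672 − 15.9 = 15.6672 m/s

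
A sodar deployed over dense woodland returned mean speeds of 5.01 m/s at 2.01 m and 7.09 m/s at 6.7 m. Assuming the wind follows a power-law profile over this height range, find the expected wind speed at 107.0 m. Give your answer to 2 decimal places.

15.77 m/s

First find α: α = ln(V₂/V₁)/ln(z₂/z₁) = ln(7.09/5.01)/ln(6.7/2.01) = 0.34725/1.20397 = 0.2884
Extrapolate from 6.7 m to 107.0 m: V₃ = 7.09 × (107.0/6.7)^0.2884 = 7.09 × 2.2236 = 15.7654 m/s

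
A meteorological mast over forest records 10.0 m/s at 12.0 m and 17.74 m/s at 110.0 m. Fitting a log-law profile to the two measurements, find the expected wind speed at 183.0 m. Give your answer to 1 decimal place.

Log law: V ∝ ln(z/z₀). From the pair, with r = V₁/V₂ = 0.56370,
ln z₀ = (ln z₁ − r·ln z₂)/(1 − r) = (2.4849 − 0.56370×4.7005)/0.43630 = -0.3776 → z₀ = 0.6855 m
V₃ = V₁ · ln(z₃/z₀)/ln(z₁/z₀) = 10.0 × 5.5871/2.8625 = 19.5182 m/s

19.5 m/s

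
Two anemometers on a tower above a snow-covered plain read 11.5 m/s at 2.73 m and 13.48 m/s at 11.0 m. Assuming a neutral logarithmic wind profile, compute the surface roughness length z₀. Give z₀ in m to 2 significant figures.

Log law: V(z) ∝ ln(z/z₀). With r = V₁/V₂ = 11.5/13.48 = 0.85312,
r · ln(z₂/z₀) = ln(z₁/z₀) ⇒ ln z₀ = (ln z₁ − r·ln z₂)/(1 − r)
ln z₀ = (1.00430 − 0.85312×2.39790) / 0.14688 = -7.0898
z₀ = exp(-7.0898) = 0.0008336 m

z₀ ≈ 0.00083 m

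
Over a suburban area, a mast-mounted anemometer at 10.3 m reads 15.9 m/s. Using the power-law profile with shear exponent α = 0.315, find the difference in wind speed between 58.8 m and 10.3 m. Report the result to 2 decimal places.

11.62 m/s

Power law: V₂ = V₁ · (z₂/z₁)^α = 15.9 × (5.7087)^0.315 = 27.5237 m/s
ΔV = 27.5237 − 15.9 = 11.6237 m/s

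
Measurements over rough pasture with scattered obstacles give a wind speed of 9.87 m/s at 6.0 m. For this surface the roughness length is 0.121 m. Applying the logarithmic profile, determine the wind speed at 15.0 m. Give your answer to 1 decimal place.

Log law: V(z) ∝ ln(z/z₀), so V₂/V₁ = ln(z₂/z₀) / ln(z₁/z₀).
ln(15.0/0.121) = 4.8200, ln(6.0/0.121) = 3.9037
V₂ = 9.87 × 4.8200/3.9037 = 9.87 × 1.2347 = 12.1867 m/s

12.2 m/s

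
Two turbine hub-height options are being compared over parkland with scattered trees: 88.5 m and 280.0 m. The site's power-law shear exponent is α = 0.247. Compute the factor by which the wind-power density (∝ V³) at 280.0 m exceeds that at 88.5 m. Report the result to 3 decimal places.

2.348

Speed ratio: V_B/V_A = (z_B/z_A)^α = (280.0/88.5)^0.247 = (3.1638)^0.247 = 1.32909
Power-density ratio: P_B/P_A = (V_B/V_A)³ = (1.32909)³ = 2.34779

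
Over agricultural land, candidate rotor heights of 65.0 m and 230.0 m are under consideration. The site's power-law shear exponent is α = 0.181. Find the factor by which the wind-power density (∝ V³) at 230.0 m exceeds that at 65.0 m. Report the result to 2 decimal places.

1.99

Speed ratio: V_B/V_A = (z_B/z_A)^α = (230.0/65.0)^0.181 = (3.5385)^0.181 = 1.25700
Power-density ratio: P_B/P_A = (V_B/V_A)³ = (1.25700)³ = 1.98612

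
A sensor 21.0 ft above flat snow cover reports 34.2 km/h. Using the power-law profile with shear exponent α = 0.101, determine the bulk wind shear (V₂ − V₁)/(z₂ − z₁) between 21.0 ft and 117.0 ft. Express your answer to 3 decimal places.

Power law: V₂ = V₁ · (z₂/z₁)^α = 34.2 × (5.5714)^0.101 = 40.6789 km/h
ΔV/Δz = (40.6789 − 34.2)/(117.0 − 21.0) = 6.4789/96.0000 = 0.06749 km/h/ft

0.067 km/h/ft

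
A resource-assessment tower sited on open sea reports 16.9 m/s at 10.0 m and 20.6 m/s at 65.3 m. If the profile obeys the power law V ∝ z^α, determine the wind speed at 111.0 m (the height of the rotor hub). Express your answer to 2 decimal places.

21.79 m/s

First find α: α = ln(V₂/V₁)/ln(z₂/z₁) = ln(20.6/16.9)/ln(65.3/10.0) = 0.19798/1.87641 = 0.1055
Extrapolate from 65.3 m to 111.0 m: V₃ = 20.6 × (111.0/65.3)^0.1055 = 20.6 × 1.0576 = 21.7860 m/s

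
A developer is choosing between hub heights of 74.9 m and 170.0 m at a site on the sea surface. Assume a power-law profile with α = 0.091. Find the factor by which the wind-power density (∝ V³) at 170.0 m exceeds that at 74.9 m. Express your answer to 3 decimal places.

1.251

Speed ratio: V_B/V_A = (z_B/z_A)^α = (170.0/74.9)^0.091 = (2.2697)^0.091 = 1.07744
Power-density ratio: P_B/P_A = (V_B/V_A)³ = (1.07744)³ = 1.25077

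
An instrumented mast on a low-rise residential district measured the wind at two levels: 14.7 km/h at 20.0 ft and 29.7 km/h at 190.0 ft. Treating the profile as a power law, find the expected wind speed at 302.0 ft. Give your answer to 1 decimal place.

First find α: α = ln(V₂/V₁)/ln(z₂/z₁) = ln(29.7/14.7)/ln(190.0/20.0) = 0.70330/2.25129 = 0.3124
Extrapolate from 190.0 ft to 302.0 ft: V₃ = 29.7 × (302.0/190.0)^0.3124 = 29.7 × 1.1558 = 34.3264 km/h

34.3 km/h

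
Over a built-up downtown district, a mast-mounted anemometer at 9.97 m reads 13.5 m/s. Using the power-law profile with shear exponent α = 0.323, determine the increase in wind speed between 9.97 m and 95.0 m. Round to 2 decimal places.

Power law: V₂ = V₁ · (z₂/z₁)^α = 13.5 × (9.5286)^0.323 = 27.9615 m/s
ΔV = 27.9615 − 13.5 = 14.4615 m/s

14.46 m/s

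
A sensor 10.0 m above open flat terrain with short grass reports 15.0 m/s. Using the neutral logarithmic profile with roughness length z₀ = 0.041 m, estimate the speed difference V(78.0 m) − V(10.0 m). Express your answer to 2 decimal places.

5.61 m/s

Log law: V₂ = V₁ · ln(z₂/z₀)/ln(z₁/z₀) = 15.0 × 7.5509/5.4968 = 20.6054 m/s
ΔV = 20.6054 − 15.0 = 5.6054 m/s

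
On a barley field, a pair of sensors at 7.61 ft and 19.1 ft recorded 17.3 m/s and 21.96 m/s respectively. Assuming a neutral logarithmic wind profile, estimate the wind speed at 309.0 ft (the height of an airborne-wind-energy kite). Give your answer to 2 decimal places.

36.06 m/s

Log law: V ∝ ln(z/z₀). From the pair, with r = V₁/V₂ = 0.78780,
ln z₀ = (ln z₁ − r·ln z₂)/(1 − r) = (2.0295 − 0.78780×2.9497)/0.21220 = -1.3868 → z₀ = 0.2499 ft
V₃ = V₁ · ln(z₃/z₀)/ln(z₁/z₀) = 17.3 × 7.1202/3.4163 = 36.0564 m/s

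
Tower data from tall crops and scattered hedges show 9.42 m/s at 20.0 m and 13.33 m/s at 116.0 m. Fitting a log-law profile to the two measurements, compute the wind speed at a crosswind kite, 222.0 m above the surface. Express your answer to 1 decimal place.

14.8 m/s

Log law: V ∝ ln(z/z₀). From the pair, with r = V₁/V₂ = 0.70668,
ln z₀ = (ln z₁ − r·ln z₂)/(1 − r) = (2.9957 − 0.70668×4.7536)/0.29332 = -1.2393 → z₀ = 0.2896 m
V₃ = V₁ · ln(z₃/z₀)/ln(z₁/z₀) = 9.42 × 6.6420/4.2350 = 14.7738 m/s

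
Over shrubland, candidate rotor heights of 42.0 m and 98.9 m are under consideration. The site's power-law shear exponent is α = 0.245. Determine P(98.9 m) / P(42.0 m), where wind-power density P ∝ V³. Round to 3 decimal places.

Speed ratio: V_B/V_A = (z_B/z_A)^α = (98.9/42.0)^0.245 = (2.3548)^0.245 = 1.23347
Power-density ratio: P_B/P_A = (V_B/V_A)³ = (1.23347)³ = 1.87664

1.877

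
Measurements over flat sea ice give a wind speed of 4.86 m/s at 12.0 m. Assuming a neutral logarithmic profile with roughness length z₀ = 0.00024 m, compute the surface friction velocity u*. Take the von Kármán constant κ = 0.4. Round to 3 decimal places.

Log law: V(z) = (u*/κ) · ln(z/z₀) ⇒ u* = κ · V / ln(z/z₀)
u* = 0.4 × 4.86 / ln(12.0/0.00024) = 0.4 × 4.86 / 10.8198
   = 1.9440 / 10.8198 = 0.1797 m/s

u* ≈ 0.180 m/s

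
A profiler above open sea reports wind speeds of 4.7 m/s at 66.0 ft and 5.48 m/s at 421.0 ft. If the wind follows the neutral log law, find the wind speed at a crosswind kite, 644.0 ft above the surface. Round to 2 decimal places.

Log law: V ∝ ln(z/z₀). From the pair, with r = V₁/V₂ = 0.85766,
ln z₀ = (ln z₁ − r·ln z₂)/(1 − r) = (4.1897 − 0.85766×6.0426)/0.14234 = -6.9757 → z₀ = 0.0009343 ft
V₃ = V₁ · ln(z₃/z₀)/ln(z₁/z₀) = 4.7 × 13.4434/11.1654 = 5.6589 m/s

5.66 m/s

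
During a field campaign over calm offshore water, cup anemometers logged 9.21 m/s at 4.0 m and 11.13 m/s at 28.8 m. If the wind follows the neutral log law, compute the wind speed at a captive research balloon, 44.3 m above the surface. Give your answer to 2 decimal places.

11.55 m/s

Log law: V ∝ ln(z/z₀). From the pair, with r = V₁/V₂ = 0.82749,
ln z₀ = (ln z₁ − r·ln z₂)/(1 − r) = (1.3863 − 0.82749×3.3604)/0.17251 = -8.0831 → z₀ = 0.0003087 m
V₃ = V₁ · ln(z₃/z₀)/ln(z₁/z₀) = 9.21 × 11.8741/9.4694 = 11.5488 m/s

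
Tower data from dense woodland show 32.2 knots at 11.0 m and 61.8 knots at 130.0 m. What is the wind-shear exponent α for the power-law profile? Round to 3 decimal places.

α ≈ 0.264

Power law: V₂/V₁ = (z₂/z₁)^α ⇒ α = ln(V₂/V₁) / ln(z₂/z₁)
α = ln(61.8/32.2) / ln(130.0/11.0) = ln(1.9193) / ln(11.8182)
  = 0.65194 / 2.46964 = 0.26398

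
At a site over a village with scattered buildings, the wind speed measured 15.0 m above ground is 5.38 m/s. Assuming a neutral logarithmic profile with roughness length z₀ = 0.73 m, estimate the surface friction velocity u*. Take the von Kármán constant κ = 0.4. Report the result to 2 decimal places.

Log law: V(z) = (u*/κ) · ln(z/z₀) ⇒ u* = κ · V / ln(z/z₀)
u* = 0.4 × 5.38 / ln(15.0/0.73) = 0.4 × 5.38 / 3.0228
   = 2.1520 / 3.0228 = 0.7119 m/s

u* ≈ 0.71 m/s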